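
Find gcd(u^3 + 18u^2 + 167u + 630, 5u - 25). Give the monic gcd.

Euclidean algorithm in ℚ[u]:
  u^3 + 18u^2 + 167u + 630 = ((1/5)u^2 + (23/5)u + 282/5)(5u - 25) + (2040)
  5u - 25 = ((1/408)u - 5/408)(2040) + (0)
The last nonzero remainder is the constant 2040, so the polynomials are coprime and gcd = 1.

1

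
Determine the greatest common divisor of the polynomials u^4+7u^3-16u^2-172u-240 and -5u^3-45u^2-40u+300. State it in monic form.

u+6

Apply the Euclidean algorithm:
  u^4+7u^3-16u^2-172u-240 = (-(1/5)u+2/5)(-5u^3-45u^2-40u+300) + (-6u^2-96u-360)
  -5u^3-45u^2-40u+300 = ((5/6)u-35/6)(-6u^2-96u-360) + (-300u-1800)
  -6u^2-96u-360 = ((1/50)u+1/5)(-300u-1800) + (0)
Last nonzero remainder: -300u-1800. Dividing through by -300 gives the monic gcd u+6.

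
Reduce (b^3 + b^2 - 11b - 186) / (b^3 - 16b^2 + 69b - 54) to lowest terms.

Apply the Euclidean algorithm:
  b^3 + b^2 - 11b - 186 = (b^3 - 16b^2 + 69b - 54) + (17b^2 - 80b - 132)
  b^3 - 16b^2 + 69b - 54 = ((1/17)b - 192/289)(17b^2 - 80b - 132) + ((6825/289)b - 40950/289)
  17b^2 - 80b - 132 = ((4913/6825)b + 6358/6825)((6825/289)b - 40950/289) + (0)
Last nonzero remainder: (6825/289)b - 40950/289. Dividing through by 6825/289 gives the monic gcd b - 6.
Cancel b - 6 from numerator and denominator to get the reduced form.

(b^2 + 7b + 31)/(b^2 - 10b + 9)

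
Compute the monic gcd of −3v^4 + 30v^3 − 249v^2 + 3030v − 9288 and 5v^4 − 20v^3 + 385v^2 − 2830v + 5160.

v^3 − v^2 + 74v − 344

Apply the Euclidean algorithm:
  −3v^4 + 30v^3 − 249v^2 + 3030v − 9288 = (−3/5)(5v^4 − 20v^3 + 385v^2 − 2830v + 5160) + (18v^3 − 18v^2 + 1332v − 6192)
  5v^4 − 20v^3 + 385v^2 − 2830v + 5160 = ((5/18)v − 5/6)(18v^3 − 18v^2 + 1332v − 6192) + (0)
Last nonzero remainder: 18v^3 − 18v^2 + 1332v − 6192. Dividing through by 18 gives the monic gcd v^3 − v^2 + 74v − 344.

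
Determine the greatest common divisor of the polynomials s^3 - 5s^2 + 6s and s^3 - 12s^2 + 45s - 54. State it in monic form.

s - 3

Apply the Euclidean algorithm:
  s^3 - 5s^2 + 6s = (s^3 - 12s^2 + 45s - 54) + (7s^2 - 39s + 54)
  s^3 - 12s^2 + 45s - 54 = ((1/7)s - 45/49)(7s^2 - 39s + 54) + ((72/49)s - 216/49)
  7s^2 - 39s + 54 = ((343/72)s - 49/4)((72/49)s - 216/49) + (0)
Last nonzero remainder: (72/49)s - 216/49. Dividing through by 72/49 gives the monic gcd s - 3.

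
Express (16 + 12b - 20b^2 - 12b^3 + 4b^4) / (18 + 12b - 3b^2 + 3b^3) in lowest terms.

(16 - 4b - 16b^2 + 4b^3)/(18 - 6b + 3b^2)

Apply the Euclidean algorithm:
  4b^4 - 12b^3 - 20b^2 + 12b + 16 = ((4/3)b - 8/3)(3b^3 - 3b^2 + 12b + 18) + (-44b^2 + 20b + 64)
  3b^3 - 3b^2 + 12b + 18 = (-(3/44)b + 9/242)(-44b^2 + 20b + 64) + ((1890/121)b + 1890/121)
  -44b^2 + 20b + 64 = (-(2662/945)b + 3872/945)((1890/121)b + 1890/121) + (0)
Last nonzero remainder: (1890/121)b + 1890/121. Dividing through by 1890/121 gives the monic gcd b + 1.
Cancel b + 1 from numerator and denominator to get the reduced form.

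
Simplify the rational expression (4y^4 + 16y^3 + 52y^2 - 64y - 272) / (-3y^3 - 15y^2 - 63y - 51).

Apply the Euclidean algorithm:
  4y^4 + 16y^3 + 52y^2 - 64y - 272 = (-(4/3)y + 4/3)(-3y^3 - 15y^2 - 63y - 51) + (-12y^2 - 48y - 204)
  -3y^3 - 15y^2 - 63y - 51 = ((1/4)y + 1/4)(-12y^2 - 48y - 204) + (0)
Last nonzero remainder: -12y^2 - 48y - 204. Dividing through by -12 gives the monic gcd y^2 + 4y + 17.
Cancel y^2 + 4y + 17 from numerator and denominator to get the reduced form.

(-4y^2 + 16)/(3y + 3)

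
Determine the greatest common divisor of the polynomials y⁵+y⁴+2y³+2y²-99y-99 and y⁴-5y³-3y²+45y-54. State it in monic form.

By polynomial division,
  y⁵+y⁴+2y³+2y²-99y-99 = (y+6)(y⁴-5y³-3y²+45y-54) + (35y³-25y²-315y+225)
  y⁴-5y³-3y²+45y-54 = ((1/35)y-6/49)(35y³-25y²-315y+225) + ((144/49)y²-1296/49)
  35y³-25y²-315y+225 = ((1715/144)y-1225/144)((144/49)y²-1296/49) + (0)
Last nonzero remainder: (144/49)y²-1296/49. Dividing through by 144/49 gives the monic gcd y²-9.

y²-9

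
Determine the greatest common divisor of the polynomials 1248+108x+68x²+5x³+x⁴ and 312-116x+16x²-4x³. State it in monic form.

26-x+x²

Apply the Euclidean algorithm:
  x⁴+5x³+68x²+108x+1248 = (-(1/4)x-9/4)(-4x³+16x²-116x+312) + (75x²-75x+1950)
  -4x³+16x²-116x+312 = (-(4/75)x+4/25)(75x²-75x+1950) + (0)
Last nonzero remainder: 75x²-75x+1950. Dividing through by 75 gives the monic gcd x²-x+26.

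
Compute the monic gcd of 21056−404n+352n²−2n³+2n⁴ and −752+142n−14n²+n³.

94−6n+n²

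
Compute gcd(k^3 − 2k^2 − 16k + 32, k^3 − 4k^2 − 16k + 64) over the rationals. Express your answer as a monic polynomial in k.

k^2 − 16

Apply the Euclidean algorithm:
  k^3 − 2k^2 − 16k + 32 = (k^3 − 4k^2 − 16k + 64) + (2k^2 − 32)
  k^3 − 4k^2 − 16k + 64 = ((1/2)k − 2)(2k^2 − 32) + (0)
Last nonzero remainder: 2k^2 − 32. Dividing through by 2 gives the monic gcd k^2 − 16.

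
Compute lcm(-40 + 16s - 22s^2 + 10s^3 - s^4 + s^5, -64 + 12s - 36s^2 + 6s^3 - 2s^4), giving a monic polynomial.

Repeated division with remainder:
  s^5 - s^4 + 10s^3 - 22s^2 + 16s - 40 = (-(1/2)s - 1)(-2s^4 + 6s^3 - 36s^2 + 12s - 64) + (-2s^3 - 52s^2 - 4s - 104)
  -2s^4 + 6s^3 - 36s^2 + 12s - 64 = (s - 29)(-2s^3 - 52s^2 - 4s - 104) + (-1540s^2 - 3080)
  -2s^3 - 52s^2 - 4s - 104 = ((1/770)s + 13/385)(-1540s^2 - 3080) + (0)
Last nonzero remainder: -1540s^2 - 3080. Dividing through by -1540 gives the monic gcd s^2 + 2.
Then lcm(f, g) = f·g / gcd(f, g); expanding and making the result monic gives the answer.

-640 + 376s - 440s^2 + 242s^3 - 68s^4 + 29s^5 - 4s^6 + s^7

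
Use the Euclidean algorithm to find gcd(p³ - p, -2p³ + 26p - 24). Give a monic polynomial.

p - 1

Apply the Euclidean algorithm:
  p³ - p = (-1/2)(-2p³ + 26p - 24) + (12p - 12)
  -2p³ + 26p - 24 = (-(1/6)p² - (1/6)p + 2)(12p - 12) + (0)
Last nonzero remainder: 12p - 12. Dividing through by 12 gives the monic gcd p - 1.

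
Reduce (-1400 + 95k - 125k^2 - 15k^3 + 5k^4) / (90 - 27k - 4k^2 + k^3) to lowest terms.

By polynomial division,
  5k^4 - 15k^3 - 125k^2 + 95k - 1400 = (5k + 5)(k^3 - 4k^2 - 27k + 90) + (30k^2 - 220k - 1850)
  k^3 - 4k^2 - 27k + 90 = ((1/30)k + 1/9)(30k^2 - 220k - 1850) + ((532/9)k + 2660/9)
  30k^2 - 220k - 1850 = ((135/266)k - 1665/266)((532/9)k + 2660/9) + (0)
Last nonzero remainder: (532/9)k + 2660/9. Dividing through by 532/9 gives the monic gcd k + 5.
Cancel k + 5 from numerator and denominator to get the reduced form.

(-280 + 75k - 40k^2 + 5k^3)/(18 - 9k + k^2)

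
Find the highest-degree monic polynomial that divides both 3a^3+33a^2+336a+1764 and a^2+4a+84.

Repeated division with remainder:
  3a^3+33a^2+336a+1764 = (3a+21)(a^2+4a+84) + (0)
The last nonzero remainder a^2+4a+84 is already monic.

a^2+4a+84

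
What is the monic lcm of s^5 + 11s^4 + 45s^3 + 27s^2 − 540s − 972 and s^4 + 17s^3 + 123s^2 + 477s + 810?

s^6 + 16s^5 + 100s^4 + 252s^3 − 405s^2 − 3672s − 4860

Euclidean algorithm in ℚ[s]:
  s^5 + 11s^4 + 45s^3 + 27s^2 − 540s − 972 = (s − 6)(s^4 + 17s^3 + 123s^2 + 477s + 810) + (24s^3 + 288s^2 + 1512s + 3888)
  s^4 + 17s^3 + 123s^2 + 477s + 810 = ((1/24)s + 5/24)(24s^3 + 288s^2 + 1512s + 3888) + (0)
Last nonzero remainder: 24s^3 + 288s^2 + 1512s + 3888. Dividing through by 24 gives the monic gcd s^3 + 12s^2 + 63s + 162.
Then lcm(f, g) = f·g / gcd(f, g); expanding and making the result monic gives the answer.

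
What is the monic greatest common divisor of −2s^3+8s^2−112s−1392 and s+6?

s+6

Repeated division with remainder:
  −2s^3+8s^2−112s−1392 = (−2s^2+20s−232)(s+6) + (0)
The last nonzero remainder s+6 is already monic.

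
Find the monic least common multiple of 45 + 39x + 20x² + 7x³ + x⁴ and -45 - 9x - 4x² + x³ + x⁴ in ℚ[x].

By polynomial division,
  x⁴ + 7x³ + 20x² + 39x + 45 = (x⁴ + x³ - 4x² - 9x - 45) + (6x³ + 24x² + 48x + 90)
  x⁴ + x³ - 4x² - 9x - 45 = ((1/6)x - 1/2)(6x³ + 24x² + 48x + 90) + (0)
Last nonzero remainder: 6x³ + 24x² + 48x + 90. Dividing through by 6 gives the monic gcd x³ + 4x² + 8x + 15.
Then lcm(f, g) = f·g / gcd(f, g); expanding and making the result monic gives the answer.

-135 - 72x - 21x² - x³ + 4x⁴ + x⁵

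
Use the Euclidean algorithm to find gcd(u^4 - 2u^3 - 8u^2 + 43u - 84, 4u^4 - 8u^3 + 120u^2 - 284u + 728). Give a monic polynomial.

Euclidean algorithm in ℚ[u]:
  u^4 - 2u^3 - 8u^2 + 43u - 84 = (1/4)(4u^4 - 8u^3 + 120u^2 - 284u + 728) + (-38u^2 + 114u - 266)
  4u^4 - 8u^3 + 120u^2 - 284u + 728 = (-(2/19)u^2 - (2/19)u - 52/19)(-38u^2 + 114u - 266) + (0)
Last nonzero remainder: -38u^2 + 114u - 266. Dividing through by -38 gives the monic gcd u^2 - 3u + 7.

u^2 - 3u + 7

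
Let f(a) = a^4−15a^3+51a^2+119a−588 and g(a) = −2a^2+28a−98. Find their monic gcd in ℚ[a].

Repeated division with remainder:
  a^4−15a^3+51a^2+119a−588 = (−(1/2)a^2+(1/2)a+6)(−2a^2+28a−98) + (0)
Last nonzero remainder: −2a^2+28a−98. Dividing through by −2 gives the monic gcd a^2−14a+49.

a^2−14a+49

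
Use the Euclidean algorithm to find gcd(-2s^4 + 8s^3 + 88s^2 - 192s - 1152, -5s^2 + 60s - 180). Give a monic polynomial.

s^2 - 12s + 36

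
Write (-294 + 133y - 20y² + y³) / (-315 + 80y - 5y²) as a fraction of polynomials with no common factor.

Euclidean algorithm in ℚ[y]:
  y³ - 20y² + 133y - 294 = (-(1/5)y + 4/5)(-5y² + 80y - 315) + (6y - 42)
  -5y² + 80y - 315 = (-(5/6)y + 15/2)(6y - 42) + (0)
Last nonzero remainder: 6y - 42. Dividing through by 6 gives the monic gcd y - 7.
Cancel y - 7 from numerator and denominator to get the reduced form.

(-42 + 13y - y²)/(-45 + 5y)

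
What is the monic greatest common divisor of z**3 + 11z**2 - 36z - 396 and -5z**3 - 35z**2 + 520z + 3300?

Repeated division with remainder:
  z**3 + 11z**2 - 36z - 396 = (-1/5)(-5z**3 - 35z**2 + 520z + 3300) + (4z**2 + 68z + 264)
  -5z**3 - 35z**2 + 520z + 3300 = (-(5/4)z + 25/2)(4z**2 + 68z + 264) + (0)
Last nonzero remainder: 4z**2 + 68z + 264. Dividing through by 4 gives the monic gcd z**2 + 17z + 66.

z**2 + 17z + 66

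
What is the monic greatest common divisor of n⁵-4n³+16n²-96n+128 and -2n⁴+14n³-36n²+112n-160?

n³-2n²+8n-16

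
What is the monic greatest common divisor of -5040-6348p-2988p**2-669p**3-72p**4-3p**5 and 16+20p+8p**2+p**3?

8+6p+p**2

Euclidean algorithm in ℚ[p]:
  -3p**5-72p**4-669p**3-2988p**2-6348p-5040 = (-3p**2-48p-225)(p**3+8p**2+20p+16) + (-180p**2-1080p-1440)
  p**3+8p**2+20p+16 = (-(1/180)p-1/90)(-180p**2-1080p-1440) + (0)
Last nonzero remainder: -180p**2-1080p-1440. Dividing through by -180 gives the monic gcd p**2+6p+8.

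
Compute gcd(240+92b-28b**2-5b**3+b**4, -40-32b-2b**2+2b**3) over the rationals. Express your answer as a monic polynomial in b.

Euclidean algorithm in ℚ[b]:
  b**4-5b**3-28b**2+92b+240 = ((1/2)b-2)(2b**3-2b**2-32b-40) + (-16b**2+48b+160)
  2b**3-2b**2-32b-40 = (-(1/8)b-1/4)(-16b**2+48b+160) + (0)
Last nonzero remainder: -16b**2+48b+160. Dividing through by -16 gives the monic gcd b**2-3b-10.

-10-3b+b**2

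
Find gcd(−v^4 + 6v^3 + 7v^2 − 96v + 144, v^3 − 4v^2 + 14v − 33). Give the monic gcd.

v − 3

Apply the Euclidean algorithm:
  −v^4 + 6v^3 + 7v^2 − 96v + 144 = (−v + 2)(v^3 − 4v^2 + 14v − 33) + (29v^2 − 157v + 210)
  v^3 − 4v^2 + 14v − 33 = ((1/29)v + 41/841)(29v^2 − 157v + 210) + ((12121/841)v − 36363/841)
  29v^2 − 157v + 210 = ((24389/12121)v − 58870/12121)((12121/841)v − 36363/841) + (0)
Last nonzero remainder: (12121/841)v − 36363/841. Dividing through by 12121/841 gives the monic gcd v − 3.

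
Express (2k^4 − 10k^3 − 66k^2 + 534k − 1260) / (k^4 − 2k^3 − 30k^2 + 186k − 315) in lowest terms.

(2k − 12)/(k − 3)

Repeated division with remainder:
  2k^4 − 10k^3 − 66k^2 + 534k − 1260 = (2)(k^4 − 2k^3 − 30k^2 + 186k − 315) + (−6k^3 − 6k^2 + 162k − 630)
  k^4 − 2k^3 − 30k^2 + 186k − 315 = (−(1/6)k + 1/2)(−6k^3 − 6k^2 + 162k − 630) + (0)
Last nonzero remainder: −6k^3 − 6k^2 + 162k − 630. Dividing through by −6 gives the monic gcd k^3 + k^2 − 27k + 105.
Cancel k^3 + k^2 − 27k + 105 from numerator and denominator to get the reduced form.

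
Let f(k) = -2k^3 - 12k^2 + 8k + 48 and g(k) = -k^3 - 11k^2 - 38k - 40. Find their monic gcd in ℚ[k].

k + 2

Apply the Euclidean algorithm:
  -2k^3 - 12k^2 + 8k + 48 = (2)(-k^3 - 11k^2 - 38k - 40) + (10k^2 + 84k + 128)
  -k^3 - 11k^2 - 38k - 40 = (-(1/10)k - 13/50)(10k^2 + 84k + 128) + (-(84/25)k - 168/25)
  10k^2 + 84k + 128 = (-(125/42)k - 400/21)(-(84/25)k - 168/25) + (0)
Last nonzero remainder: -(84/25)k - 168/25. Dividing through by -84/25 gives the monic gcd k + 2.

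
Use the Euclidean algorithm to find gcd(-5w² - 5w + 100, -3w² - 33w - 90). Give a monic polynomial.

Repeated division with remainder:
  -5w² - 5w + 100 = (5/3)(-3w² - 33w - 90) + (50w + 250)
  -3w² - 33w - 90 = (-(3/50)w - 9/25)(50w + 250) + (0)
Last nonzero remainder: 50w + 250. Dividing through by 50 gives the monic gcd w + 5.

w + 5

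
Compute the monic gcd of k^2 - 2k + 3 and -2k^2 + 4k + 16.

Repeated division with remainder:
  k^2 - 2k + 3 = (-1/2)(-2k^2 + 4k + 16) + (11)
  -2k^2 + 4k + 16 = (-(2/11)k^2 + (4/11)k + 16/11)(11) + (0)
The last nonzero remainder is the constant 11, so the polynomials are coprime and gcd = 1.

1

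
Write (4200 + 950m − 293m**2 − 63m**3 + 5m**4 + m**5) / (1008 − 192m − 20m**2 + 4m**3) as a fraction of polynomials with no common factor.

Apply the Euclidean algorithm:
  m**5 + 5m**4 − 63m**3 − 293m**2 + 950m + 4200 = ((1/4)m**2 + (5/2)m + 35/4)(4m**3 − 20m**2 − 192m + 1008) + (110m**2 + 110m − 4620)
  4m**3 − 20m**2 − 192m + 1008 = ((2/55)m − 12/55)(110m**2 + 110m − 4620) + (0)
Last nonzero remainder: 110m**2 + 110m − 4620. Dividing through by 110 gives the monic gcd m**2 + m − 42.
Cancel m**2 + m − 42 from numerator and denominator to get the reduced form.

(−100 − 25m + 4m**2 + m**3)/(−24 + 4m)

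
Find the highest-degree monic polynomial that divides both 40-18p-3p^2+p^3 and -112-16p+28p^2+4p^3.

-2+p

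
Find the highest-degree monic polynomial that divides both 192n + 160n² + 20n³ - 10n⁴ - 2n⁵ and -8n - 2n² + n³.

Repeated division with remainder:
  -2n⁵ - 10n⁴ + 20n³ + 160n² + 192n = (-2n² - 14n - 24)(n³ - 2n² - 8n) + (0)
The last nonzero remainder n³ - 2n² - 8n is already monic.

-8n - 2n² + n³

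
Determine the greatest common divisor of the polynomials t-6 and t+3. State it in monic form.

1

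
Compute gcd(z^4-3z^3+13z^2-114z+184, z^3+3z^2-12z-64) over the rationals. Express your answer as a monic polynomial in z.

Euclidean algorithm in ℚ[z]:
  z^4-3z^3+13z^2-114z+184 = (z-6)(z^3+3z^2-12z-64) + (43z^2-122z-200)
  z^3+3z^2-12z-64 = ((1/43)z+251/1849)(43z^2-122z-200) + ((17034/1849)z-68136/1849)
  43z^2-122z-200 = ((79507/17034)z+46225/8517)((17034/1849)z-68136/1849) + (0)
Last nonzero remainder: (17034/1849)z-68136/1849. Dividing through by 17034/1849 gives the monic gcd z-4.

z-4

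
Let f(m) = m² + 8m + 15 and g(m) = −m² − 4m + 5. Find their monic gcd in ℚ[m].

By polynomial division,
  m² + 8m + 15 = (−1)(−m² − 4m + 5) + (4m + 20)
  −m² − 4m + 5 = (−(1/4)m + 1/4)(4m + 20) + (0)
Last nonzero remainder: 4m + 20. Dividing through by 4 gives the monic gcd m + 5.

m + 5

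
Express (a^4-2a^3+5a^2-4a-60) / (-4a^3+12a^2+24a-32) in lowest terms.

(-a^3+4a^2-13a+30)/(4a^2-20a+16)

By polynomial division,
  a^4-2a^3+5a^2-4a-60 = (-(1/4)a-1/4)(-4a^3+12a^2+24a-32) + (14a^2-6a-68)
  -4a^3+12a^2+24a-32 = (-(2/7)a+36/49)(14a^2-6a-68) + ((440/49)a+880/49)
  14a^2-6a-68 = ((343/220)a-833/220)((440/49)a+880/49) + (0)
Last nonzero remainder: (440/49)a+880/49. Dividing through by 440/49 gives the monic gcd a+2.
Cancel a+2 from numerator and denominator to get the reduced form.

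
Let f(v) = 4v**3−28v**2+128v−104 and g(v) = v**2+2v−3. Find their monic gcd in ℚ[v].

By polynomial division,
  4v**3−28v**2+128v−104 = (4v−36)(v**2+2v−3) + (212v−212)
  v**2+2v−3 = ((1/212)v+3/212)(212v−212) + (0)
Last nonzero remainder: 212v−212. Dividing through by 212 gives the monic gcd v−1.

v−1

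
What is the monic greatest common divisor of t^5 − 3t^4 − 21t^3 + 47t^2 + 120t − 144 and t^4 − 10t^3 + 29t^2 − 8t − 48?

t^2 − 8t + 16

Euclidean algorithm in ℚ[t]:
  t^5 − 3t^4 − 21t^3 + 47t^2 + 120t − 144 = (t + 7)(t^4 − 10t^3 + 29t^2 − 8t − 48) + (20t^3 − 148t^2 + 224t + 192)
  t^4 − 10t^3 + 29t^2 − 8t − 48 = ((1/20)t − 13/100)(20t^3 − 148t^2 + 224t + 192) + (−(36/25)t^2 + (288/25)t − 576/25)
  20t^3 − 148t^2 + 224t + 192 = (−(125/9)t − 25/3)(−(36/25)t^2 + (288/25)t − 576/25) + (0)
Last nonzero remainder: −(36/25)t^2 + (288/25)t − 576/25. Dividing through by −36/25 gives the monic gcd t^2 − 8t + 16.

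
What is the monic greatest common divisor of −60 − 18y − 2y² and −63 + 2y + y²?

1

By polynomial division,
  −2y² − 18y − 60 = (−2)(y² + 2y − 63) + (−14y − 186)
  y² + 2y − 63 = (−(1/14)y + 79/98)(−14y − 186) + (4260/49)
  −14y − 186 = (−(343/2130)y − 1519/710)(4260/49) + (0)
The last nonzero remainder is the constant 4260/49, so the polynomials are coprime and gcd = 1.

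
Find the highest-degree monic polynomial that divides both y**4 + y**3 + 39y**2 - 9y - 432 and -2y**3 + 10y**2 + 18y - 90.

By polynomial division,
  y**4 + y**3 + 39y**2 - 9y - 432 = (-(1/2)y - 3)(-2y**3 + 10y**2 + 18y - 90) + (78y**2 - 702)
  -2y**3 + 10y**2 + 18y - 90 = (-(1/39)y + 5/39)(78y**2 - 702) + (0)
Last nonzero remainder: 78y**2 - 702. Dividing through by 78 gives the monic gcd y**2 - 9.

y**2 - 9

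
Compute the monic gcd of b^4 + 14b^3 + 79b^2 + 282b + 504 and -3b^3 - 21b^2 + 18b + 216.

b + 4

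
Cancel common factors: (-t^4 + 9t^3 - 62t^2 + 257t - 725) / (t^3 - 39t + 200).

(-t^2 + t - 29)/(t + 8)

Repeated division with remainder:
  -t^4 + 9t^3 - 62t^2 + 257t - 725 = (-t + 9)(t^3 - 39t + 200) + (-101t^2 + 808t - 2525)
  t^3 - 39t + 200 = (-(1/101)t - 8/101)(-101t^2 + 808t - 2525) + (0)
Last nonzero remainder: -101t^2 + 808t - 2525. Dividing through by -101 gives the monic gcd t^2 - 8t + 25.
Cancel t^2 - 8t + 25 from numerator and denominator to get the reduced form.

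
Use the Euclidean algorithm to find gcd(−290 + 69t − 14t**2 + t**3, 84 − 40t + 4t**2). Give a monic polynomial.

1

Euclidean algorithm in ℚ[t]:
  t**3 − 14t**2 + 69t − 290 = ((1/4)t − 1)(4t**2 − 40t + 84) + (8t − 206)
  4t**2 − 40t + 84 = ((1/2)t + 63/8)(8t − 206) + (6825/4)
  8t − 206 = ((32/6825)t − 824/6825)(6825/4) + (0)
The last nonzero remainder is the constant 6825/4, so the polynomials are coprime and gcd = 1.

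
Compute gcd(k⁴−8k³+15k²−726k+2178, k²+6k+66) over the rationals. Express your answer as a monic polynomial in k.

k²+6k+66

Repeated division with remainder:
  k⁴−8k³+15k²−726k+2178 = (k²−14k+33)(k²+6k+66) + (0)
The last nonzero remainder k²+6k+66 is already monic.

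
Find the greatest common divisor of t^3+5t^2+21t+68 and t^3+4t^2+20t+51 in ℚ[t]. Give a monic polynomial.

Repeated division with remainder:
  t^3+5t^2+21t+68 = (t^3+4t^2+20t+51) + (t^2+t+17)
  t^3+4t^2+20t+51 = (t+3)(t^2+t+17) + (0)
The last nonzero remainder t^2+t+17 is already monic.

t^2+t+17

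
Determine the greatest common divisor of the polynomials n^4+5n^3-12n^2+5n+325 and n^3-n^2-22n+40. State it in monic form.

By polynomial division,
  n^4+5n^3-12n^2+5n+325 = (n+6)(n^3-n^2-22n+40) + (16n^2+97n+85)
  n^3-n^2-22n+40 = ((1/16)n-113/256)(16n^2+97n+85) + ((3969/256)n+19845/256)
  16n^2+97n+85 = ((4096/3969)n+4352/3969)((3969/256)n+19845/256) + (0)
Last nonzero remainder: (3969/256)n+19845/256. Dividing through by 3969/256 gives the monic gcd n+5.

n+5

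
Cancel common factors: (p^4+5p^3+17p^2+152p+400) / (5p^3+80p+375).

(p^2+8p+16)/(5p+15)

Apply the Euclidean algorithm:
  p^4+5p^3+17p^2+152p+400 = ((1/5)p+1)(5p^3+80p+375) + (p^2-3p+25)
  5p^3+80p+375 = (5p+15)(p^2-3p+25) + (0)
The last nonzero remainder p^2-3p+25 is already monic.
Cancel p^2-3p+25 from numerator and denominator to get the reduced form.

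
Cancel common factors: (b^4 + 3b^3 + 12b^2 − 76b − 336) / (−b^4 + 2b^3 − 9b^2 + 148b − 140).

(−b^2 + b + 12)/(b^2 − 6b + 5)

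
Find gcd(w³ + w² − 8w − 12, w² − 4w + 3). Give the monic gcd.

Euclidean algorithm in ℚ[w]:
  w³ + w² − 8w − 12 = (w + 5)(w² − 4w + 3) + (9w − 27)
  w² − 4w + 3 = ((1/9)w − 1/9)(9w − 27) + (0)
Last nonzero remainder: 9w − 27. Dividing through by 9 gives the monic gcd w − 3.

w − 3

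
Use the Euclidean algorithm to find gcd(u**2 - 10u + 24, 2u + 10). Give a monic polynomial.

Repeated division with remainder:
  u**2 - 10u + 24 = ((1/2)u - 15/2)(2u + 10) + (99)
  2u + 10 = ((2/99)u + 10/99)(99) + (0)
The last nonzero remainder is the constant 99, so the polynomials are coprime and gcd = 1.

1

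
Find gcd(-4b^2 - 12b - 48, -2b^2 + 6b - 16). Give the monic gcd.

1

By polynomial division,
  -4b^2 - 12b - 48 = (2)(-2b^2 + 6b - 16) + (-24b - 16)
  -2b^2 + 6b - 16 = ((1/12)b - 11/36)(-24b - 16) + (-188/9)
  -24b - 16 = ((54/47)b + 36/47)(-188/9) + (0)
The last nonzero remainder is the constant -188/9, so the polynomials are coprime and gcd = 1.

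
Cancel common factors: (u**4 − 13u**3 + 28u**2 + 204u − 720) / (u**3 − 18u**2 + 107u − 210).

(u**2 − 2u − 24)/(u − 7)

Repeated division with remainder:
  u**4 − 13u**3 + 28u**2 + 204u − 720 = (u + 5)(u**3 − 18u**2 + 107u − 210) + (11u**2 − 121u + 330)
  u**3 − 18u**2 + 107u − 210 = ((1/11)u − 7/11)(11u**2 − 121u + 330) + (0)
Last nonzero remainder: 11u**2 − 121u + 330. Dividing through by 11 gives the monic gcd u**2 − 11u + 30.
Cancel u**2 − 11u + 30 from numerator and denominator to get the reduced form.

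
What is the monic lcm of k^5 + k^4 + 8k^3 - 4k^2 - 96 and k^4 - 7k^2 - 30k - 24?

Euclidean algorithm in ℚ[k]:
  k^5 + k^4 + 8k^3 - 4k^2 - 96 = (k + 1)(k^4 - 7k^2 - 30k - 24) + (15k^3 + 33k^2 + 54k - 72)
  k^4 - 7k^2 - 30k - 24 = ((1/15)k - 11/75)(15k^3 + 33k^2 + 54k - 72) + (-(144/25)k^2 - (432/25)k - 864/25)
  15k^3 + 33k^2 + 54k - 72 = (-(125/48)k + 25/12)(-(144/25)k^2 - (432/25)k - 864/25) + (0)
Last nonzero remainder: -(144/25)k^2 - (432/25)k - 864/25. Dividing through by -144/25 gives the monic gcd k^2 + 3k + 6.
Then lcm(f, g) = f·g / gcd(f, g); expanding and making the result monic gives the answer.

k^7 - 2k^6 + k^5 - 32k^4 - 20k^3 - 80k^2 + 288k + 384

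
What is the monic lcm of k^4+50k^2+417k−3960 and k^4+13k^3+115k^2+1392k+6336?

Apply the Euclidean algorithm:
  k^4+50k^2+417k−3960 = (k^4+13k^3+115k^2+1392k+6336) + (−13k^3−65k^2−975k−10296)
  k^4+13k^3+115k^2+1392k+6336 = (−(1/13)k−8/13)(−13k^3−65k^2−975k−10296) + (0)
Last nonzero remainder: −13k^3−65k^2−975k−10296. Dividing through by −13 gives the monic gcd k^3+5k^2+75k+792.
Then lcm(f, g) = f·g / gcd(f, g); expanding and making the result monic gives the answer.

k^5+8k^4+50k^3+817k^2−624k−31680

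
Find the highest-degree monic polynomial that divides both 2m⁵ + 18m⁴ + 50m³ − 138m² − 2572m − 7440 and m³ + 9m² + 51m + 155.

Apply the Euclidean algorithm:
  2m⁵ + 18m⁴ + 50m³ − 138m² − 2572m − 7440 = (2m² − 52)(m³ + 9m² + 51m + 155) + (20m² + 80m + 620)
  m³ + 9m² + 51m + 155 = ((1/20)m + 1/4)(20m² + 80m + 620) + (0)
Last nonzero remainder: 20m² + 80m + 620. Dividing through by 20 gives the monic gcd m² + 4m + 31.

m² + 4m + 31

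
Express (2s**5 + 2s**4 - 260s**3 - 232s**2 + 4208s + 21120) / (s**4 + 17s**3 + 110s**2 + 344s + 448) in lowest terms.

Euclidean algorithm in ℚ[s]:
  2s**5 + 2s**4 - 260s**3 - 232s**2 + 4208s + 21120 = (2s - 32)(s**4 + 17s**3 + 110s**2 + 344s + 448) + (64s**3 + 2600s**2 + 14320s + 35456)
  s**4 + 17s**3 + 110s**2 + 344s + 448 = ((1/64)s - 189/512)(64s**3 + 2600s**2 + 14320s + 35456) + ((54145/64)s**2 + (162435/32)s + 54145/4)
  64s**3 + 2600s**2 + 14320s + 35456 = ((4096/54145)s + 141824/54145)((54145/64)s**2 + (162435/32)s + 54145/4) + (0)
Last nonzero remainder: (54145/64)s**2 + (162435/32)s + 54145/4. Dividing through by 54145/64 gives the monic gcd s**2 + 6s + 16.
Cancel s**2 + 6s + 16 from numerator and denominator to get the reduced form.

(2s**3 - 10s**2 - 232s + 1320)/(s**2 + 11s + 28)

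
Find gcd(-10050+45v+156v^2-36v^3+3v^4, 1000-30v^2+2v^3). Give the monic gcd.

-50-5v+v^2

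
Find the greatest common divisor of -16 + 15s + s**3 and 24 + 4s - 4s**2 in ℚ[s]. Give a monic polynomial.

Repeated division with remainder:
  s**3 + 15s - 16 = (-(1/4)s - 1/4)(-4s**2 + 4s + 24) + (22s - 10)
  -4s**2 + 4s + 24 = (-(2/11)s + 12/121)(22s - 10) + (3024/121)
  22s - 10 = ((1331/1512)s - 605/1512)(3024/121) + (0)
The last nonzero remainder is the constant 3024/121, so the polynomials are coprime and gcd = 1.

1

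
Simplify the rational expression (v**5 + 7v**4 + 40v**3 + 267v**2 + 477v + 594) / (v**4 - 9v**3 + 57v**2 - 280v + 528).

Euclidean algorithm in ℚ[v]:
  v**5 + 7v**4 + 40v**3 + 267v**2 + 477v + 594 = (v + 16)(v**4 - 9v**3 + 57v**2 - 280v + 528) + (127v**3 - 365v**2 + 4429v - 7854)
  v**4 - 9v**3 + 57v**2 - 280v + 528 = ((1/127)v - 778/16129)(127v**3 - 365v**2 + 4429v - 7854) + ((72900/16129)v**2 - (72900/16129)v + 2405700/16129)
  127v**3 - 365v**2 + 4429v - 7854 = ((2048383/72900)v - 1919351/36450)((72900/16129)v**2 - (72900/16129)v + 2405700/16129) + (0)
Last nonzero remainder: (72900/16129)v**2 - (72900/16129)v + 2405700/16129. Dividing through by 72900/16129 gives the monic gcd v**2 - v + 33.
Cancel v**2 - v + 33 from numerator and denominator to get the reduced form.

(v**3 + 8v**2 + 15v + 18)/(v**2 - 8v + 16)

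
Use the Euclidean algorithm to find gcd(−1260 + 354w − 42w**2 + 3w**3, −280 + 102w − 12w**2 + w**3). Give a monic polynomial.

70 − 8w + w**2

Euclidean algorithm in ℚ[w]:
  3w**3 − 42w**2 + 354w − 1260 = (3)(w**3 − 12w**2 + 102w − 280) + (−6w**2 + 48w − 420)
  w**3 − 12w**2 + 102w − 280 = (−(1/6)w + 2/3)(−6w**2 + 48w − 420) + (0)
Last nonzero remainder: −6w**2 + 48w − 420. Dividing through by −6 gives the monic gcd w**2 − 8w + 70.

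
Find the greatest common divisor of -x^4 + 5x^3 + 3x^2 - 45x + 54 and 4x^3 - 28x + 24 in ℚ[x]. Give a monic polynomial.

x^2 + x - 6

Repeated division with remainder:
  -x^4 + 5x^3 + 3x^2 - 45x + 54 = (-(1/4)x + 5/4)(4x^3 - 28x + 24) + (-4x^2 - 4x + 24)
  4x^3 - 28x + 24 = (-x + 1)(-4x^2 - 4x + 24) + (0)
Last nonzero remainder: -4x^2 - 4x + 24. Dividing through by -4 gives the monic gcd x^2 + x - 6.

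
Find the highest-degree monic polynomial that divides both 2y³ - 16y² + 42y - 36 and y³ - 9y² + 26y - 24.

Euclidean algorithm in ℚ[y]:
  2y³ - 16y² + 42y - 36 = (2)(y³ - 9y² + 26y - 24) + (2y² - 10y + 12)
  y³ - 9y² + 26y - 24 = ((1/2)y - 2)(2y² - 10y + 12) + (0)
Last nonzero remainder: 2y² - 10y + 12. Dividing through by 2 gives the monic gcd y² - 5y + 6.

y² - 5y + 6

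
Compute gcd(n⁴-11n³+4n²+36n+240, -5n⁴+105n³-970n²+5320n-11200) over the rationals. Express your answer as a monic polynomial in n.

n²-14n+40

Repeated division with remainder:
  n⁴-11n³+4n²+36n+240 = (-1/5)(-5n⁴+105n³-970n²+5320n-11200) + (10n³-190n²+1100n-2000)
  -5n⁴+105n³-970n²+5320n-11200 = (-(1/2)n+1)(10n³-190n²+1100n-2000) + (-230n²+3220n-9200)
  10n³-190n²+1100n-2000 = (-(1/23)n+5/23)(-230n²+3220n-9200) + (0)
Last nonzero remainder: -230n²+3220n-9200. Dividing through by -230 gives the monic gcd n²-14n+40.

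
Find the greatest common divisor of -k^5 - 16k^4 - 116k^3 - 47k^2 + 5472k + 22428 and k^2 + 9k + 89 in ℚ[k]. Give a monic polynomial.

Euclidean algorithm in ℚ[k]:
  -k^5 - 16k^4 - 116k^3 - 47k^2 + 5472k + 22428 = (-k^3 - 7k^2 + 36k + 252)(k^2 + 9k + 89) + (0)
The last nonzero remainder k^2 + 9k + 89 is already monic.

k^2 + 9k + 89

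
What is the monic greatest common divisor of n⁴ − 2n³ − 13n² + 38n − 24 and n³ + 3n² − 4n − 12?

n − 2

Repeated division with remainder:
  n⁴ − 2n³ − 13n² + 38n − 24 = (n − 5)(n³ + 3n² − 4n − 12) + (6n² + 30n − 84)
  n³ + 3n² − 4n − 12 = ((1/6)n − 1/3)(6n² + 30n − 84) + (20n − 40)
  6n² + 30n − 84 = ((3/10)n + 21/10)(20n − 40) + (0)
Last nonzero remainder: 20n − 40. Dividing through by 20 gives the monic gcd n − 2.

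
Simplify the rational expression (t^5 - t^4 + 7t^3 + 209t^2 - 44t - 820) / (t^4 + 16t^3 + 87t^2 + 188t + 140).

(t^3 - 8t^2 + 53t - 82)/(t^2 + 9t + 14)

Euclidean algorithm in ℚ[t]:
  t^5 - t^4 + 7t^3 + 209t^2 - 44t - 820 = (t - 17)(t^4 + 16t^3 + 87t^2 + 188t + 140) + (192t^3 + 1500t^2 + 3012t + 1560)
  t^4 + 16t^3 + 87t^2 + 188t + 140 = ((1/192)t + 131/3072)(192t^3 + 1500t^2 + 3012t + 1560) + ((1881/256)t^2 + (13167/256)t + 9405/128)
  192t^3 + 1500t^2 + 3012t + 1560 = ((16384/627)t + 13312/627)((1881/256)t^2 + (13167/256)t + 9405/128) + (0)
Last nonzero remainder: (1881/256)t^2 + (13167/256)t + 9405/128. Dividing through by 1881/256 gives the monic gcd t^2 + 7t + 10.
Cancel t^2 + 7t + 10 from numerator and denominator to get the reduced form.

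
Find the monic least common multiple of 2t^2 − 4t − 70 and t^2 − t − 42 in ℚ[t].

Apply the Euclidean algorithm:
  2t^2 − 4t − 70 = (2)(t^2 − t − 42) + (−2t + 14)
  t^2 − t − 42 = (−(1/2)t − 3)(−2t + 14) + (0)
Last nonzero remainder: −2t + 14. Dividing through by −2 gives the monic gcd t − 7.
Then lcm(f, g) = f·g / gcd(f, g); expanding and making the result monic gives the answer.

t^3 + 4t^2 − 47t − 210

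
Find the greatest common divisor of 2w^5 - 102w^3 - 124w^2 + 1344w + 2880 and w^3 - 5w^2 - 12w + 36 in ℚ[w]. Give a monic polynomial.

w^2 - 3w - 18

By polynomial division,
  2w^5 - 102w^3 - 124w^2 + 1344w + 2880 = (2w^2 + 10w - 28)(w^3 - 5w^2 - 12w + 36) + (-216w^2 + 648w + 3888)
  w^3 - 5w^2 - 12w + 36 = (-(1/216)w + 1/108)(-216w^2 + 648w + 3888) + (0)
Last nonzero remainder: -216w^2 + 648w + 3888. Dividing through by -216 gives the monic gcd w^2 - 3w - 18.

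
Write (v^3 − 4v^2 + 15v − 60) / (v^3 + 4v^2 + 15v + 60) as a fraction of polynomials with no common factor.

(v − 4)/(v + 4)

By polynomial division,
  v^3 − 4v^2 + 15v − 60 = (v^3 + 4v^2 + 15v + 60) + (−8v^2 − 120)
  v^3 + 4v^2 + 15v + 60 = (−(1/8)v − 1/2)(−8v^2 − 120) + (0)
Last nonzero remainder: −8v^2 − 120. Dividing through by −8 gives the monic gcd v^2 + 15.
Cancel v^2 + 15 from numerator and denominator to get the reduced form.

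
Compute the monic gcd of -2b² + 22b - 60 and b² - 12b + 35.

b - 5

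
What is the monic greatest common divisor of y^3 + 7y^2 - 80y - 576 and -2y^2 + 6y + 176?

By polynomial division,
  y^3 + 7y^2 - 80y - 576 = (-(1/2)y - 5)(-2y^2 + 6y + 176) + (38y + 304)
  -2y^2 + 6y + 176 = (-(1/19)y + 11/19)(38y + 304) + (0)
Last nonzero remainder: 38y + 304. Dividing through by 38 gives the monic gcd y + 8.

y + 8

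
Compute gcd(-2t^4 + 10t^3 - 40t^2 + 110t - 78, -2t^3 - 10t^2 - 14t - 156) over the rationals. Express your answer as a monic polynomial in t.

t^2 - t + 13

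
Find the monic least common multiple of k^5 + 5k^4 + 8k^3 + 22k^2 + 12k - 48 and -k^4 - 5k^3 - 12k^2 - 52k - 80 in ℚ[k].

Apply the Euclidean algorithm:
  k^5 + 5k^4 + 8k^3 + 22k^2 + 12k - 48 = (-k)(-k^4 - 5k^3 - 12k^2 - 52k - 80) + (-4k^3 - 30k^2 - 68k - 48)
  -k^4 - 5k^3 - 12k^2 - 52k - 80 = ((1/4)k - 5/8)(-4k^3 - 30k^2 - 68k - 48) + (-(55/4)k^2 - (165/2)k - 110)
  -4k^3 - 30k^2 - 68k - 48 = ((16/55)k + 24/55)(-(55/4)k^2 - (165/2)k - 110) + (0)
Last nonzero remainder: -(55/4)k^2 - (165/2)k - 110. Dividing through by -55/4 gives the monic gcd k^2 + 6k + 8.
Then lcm(f, g) = f·g / gcd(f, g); expanding and making the result monic gives the answer.

k^7 + 4k^6 + 13k^5 + 64k^4 + 70k^3 + 160k^2 + 168k - 480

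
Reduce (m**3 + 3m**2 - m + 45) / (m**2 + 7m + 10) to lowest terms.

(m**2 - 2m + 9)/(m + 2)

By polynomial division,
  m**3 + 3m**2 - m + 45 = (m - 4)(m**2 + 7m + 10) + (17m + 85)
  m**2 + 7m + 10 = ((1/17)m + 2/17)(17m + 85) + (0)
Last nonzero remainder: 17m + 85. Dividing through by 17 gives the monic gcd m + 5.
Cancel m + 5 from numerator and denominator to get the reduced form.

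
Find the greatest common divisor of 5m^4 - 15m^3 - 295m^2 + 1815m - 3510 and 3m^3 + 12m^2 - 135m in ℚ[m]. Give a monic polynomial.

m + 9

Euclidean algorithm in ℚ[m]:
  5m^4 - 15m^3 - 295m^2 + 1815m - 3510 = ((5/3)m - 35/3)(3m^3 + 12m^2 - 135m) + (70m^2 + 240m - 3510)
  3m^3 + 12m^2 - 135m = ((3/70)m + 6/245)(70m^2 + 240m - 3510) + ((468/49)m + 4212/49)
  70m^2 + 240m - 3510 = ((1715/234)m - 245/6)((468/49)m + 4212/49) + (0)
Last nonzero remainder: (468/49)m + 4212/49. Dividing through by 468/49 gives the monic gcd m + 9.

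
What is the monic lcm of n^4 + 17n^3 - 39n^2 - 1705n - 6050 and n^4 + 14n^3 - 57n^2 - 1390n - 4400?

Repeated division with remainder:
  n^4 + 17n^3 - 39n^2 - 1705n - 6050 = (n^4 + 14n^3 - 57n^2 - 1390n - 4400) + (3n^3 + 18n^2 - 315n - 1650)
  n^4 + 14n^3 - 57n^2 - 1390n - 4400 = ((1/3)n + 8/3)(3n^3 + 18n^2 - 315n - 1650) + (0)
Last nonzero remainder: 3n^3 + 18n^2 - 315n - 1650. Dividing through by 3 gives the monic gcd n^3 + 6n^2 - 105n - 550.
Then lcm(f, g) = f·g / gcd(f, g); expanding and making the result monic gives the answer.

n^5 + 25n^4 + 97n^3 - 2017n^2 - 19690n - 48400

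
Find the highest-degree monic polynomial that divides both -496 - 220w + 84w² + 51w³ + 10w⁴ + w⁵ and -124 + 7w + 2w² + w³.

Apply the Euclidean algorithm:
  w⁵ + 10w⁴ + 51w³ + 84w² - 220w - 496 = (w² + 8w + 28)(w³ + 2w² + 7w - 124) + (96w² + 576w + 2976)
  w³ + 2w² + 7w - 124 = ((1/96)w - 1/24)(96w² + 576w + 2976) + (0)
Last nonzero remainder: 96w² + 576w + 2976. Dividing through by 96 gives the monic gcd w² + 6w + 31.

31 + 6w + w²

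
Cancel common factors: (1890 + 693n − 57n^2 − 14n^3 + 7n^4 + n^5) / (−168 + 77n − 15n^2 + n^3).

(90 + 63n + 14n^2 + n^3)/(−8 + n)

Repeated division with remainder:
  n^5 + 7n^4 − 14n^3 − 57n^2 + 693n + 1890 = (n^2 + 22n + 239)(n^3 − 15n^2 + 77n − 168) + (2002n^2 − 14014n + 42042)
  n^3 − 15n^2 + 77n − 168 = ((1/2002)n − 4/1001)(2002n^2 − 14014n + 42042) + (0)
Last nonzero remainder: 2002n^2 − 14014n + 42042. Dividing through by 2002 gives the monic gcd n^2 − 7n + 21.
Cancel n^2 − 7n + 21 from numerator and denominator to get the reduced form.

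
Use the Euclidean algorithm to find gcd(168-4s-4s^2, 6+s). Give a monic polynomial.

1

Euclidean algorithm in ℚ[s]:
  -4s^2-4s+168 = (-4s+20)(s+6) + (48)
  s+6 = ((1/48)s+1/8)(48) + (0)
The last nonzero remainder is the constant 48, so the polynomials are coprime and gcd = 1.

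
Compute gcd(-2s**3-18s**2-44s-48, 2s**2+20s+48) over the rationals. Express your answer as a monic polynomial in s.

Repeated division with remainder:
  -2s**3-18s**2-44s-48 = (-s+1)(2s**2+20s+48) + (-16s-96)
  2s**2+20s+48 = (-(1/8)s-1/2)(-16s-96) + (0)
Last nonzero remainder: -16s-96. Dividing through by -16 gives the monic gcd s+6.

s+6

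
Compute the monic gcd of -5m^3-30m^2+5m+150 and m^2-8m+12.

m-2

By polynomial division,
  -5m^3-30m^2+5m+150 = (-5m-70)(m^2-8m+12) + (-495m+990)
  m^2-8m+12 = (-(1/495)m+2/165)(-495m+990) + (0)
Last nonzero remainder: -495m+990. Dividing through by -495 gives the monic gcd m-2.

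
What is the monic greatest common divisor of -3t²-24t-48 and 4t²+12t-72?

Apply the Euclidean algorithm:
  -3t²-24t-48 = (-3/4)(4t²+12t-72) + (-15t-102)
  4t²+12t-72 = (-(4/15)t+76/75)(-15t-102) + (784/25)
  -15t-102 = (-(375/784)t-1275/392)(784/25) + (0)
The last nonzero remainder is the constant 784/25, so the polynomials are coprime and gcd = 1.

1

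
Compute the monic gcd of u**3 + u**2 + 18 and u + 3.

Repeated division with remainder:
  u**3 + u**2 + 18 = (u**2 - 2u + 6)(u + 3) + (0)
The last nonzero remainder u + 3 is already monic.

u + 3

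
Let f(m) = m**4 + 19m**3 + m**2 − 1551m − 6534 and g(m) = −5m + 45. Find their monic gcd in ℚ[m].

m − 9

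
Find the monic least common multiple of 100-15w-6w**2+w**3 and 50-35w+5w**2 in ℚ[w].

Apply the Euclidean algorithm:
  w**3-6w**2-15w+100 = ((1/5)w+1/5)(5w**2-35w+50) + (-18w+90)
  5w**2-35w+50 = (-(5/18)w+5/9)(-18w+90) + (0)
Last nonzero remainder: -18w+90. Dividing through by -18 gives the monic gcd w-5.
Then lcm(f, g) = f·g / gcd(f, g); expanding and making the result monic gives the answer.

-200+130w-3w**2-8w**3+w**4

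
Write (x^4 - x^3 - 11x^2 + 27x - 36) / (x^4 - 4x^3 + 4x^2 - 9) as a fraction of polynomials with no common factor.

(x + 4)/(x + 1)

By polynomial division,
  x^4 - x^3 - 11x^2 + 27x - 36 = (x^4 - 4x^3 + 4x^2 - 9) + (3x^3 - 15x^2 + 27x - 27)
  x^4 - 4x^3 + 4x^2 - 9 = ((1/3)x + 1/3)(3x^3 - 15x^2 + 27x - 27) + (0)
Last nonzero remainder: 3x^3 - 15x^2 + 27x - 27. Dividing through by 3 gives the monic gcd x^3 - 5x^2 + 9x - 9.
Cancel x^3 - 5x^2 + 9x - 9 from numerator and denominator to get the reduced form.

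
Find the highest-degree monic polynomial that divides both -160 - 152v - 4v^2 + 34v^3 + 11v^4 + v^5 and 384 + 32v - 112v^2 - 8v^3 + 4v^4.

Repeated division with remainder:
  v^5 + 11v^4 + 34v^3 - 4v^2 - 152v - 160 = ((1/4)v + 13/4)(4v^4 - 8v^3 - 112v^2 + 32v + 384) + (88v^3 + 352v^2 - 352v - 1408)
  4v^4 - 8v^3 - 112v^2 + 32v + 384 = ((1/22)v - 3/11)(88v^3 + 352v^2 - 352v - 1408) + (0)
Last nonzero remainder: 88v^3 + 352v^2 - 352v - 1408. Dividing through by 88 gives the monic gcd v^3 + 4v^2 - 4v - 16.

-16 - 4v + 4v^2 + v^3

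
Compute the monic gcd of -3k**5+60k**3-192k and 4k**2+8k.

Apply the Euclidean algorithm:
  -3k**5+60k**3-192k = (-(3/4)k**3+(3/2)k**2+12k-24)(4k**2+8k) + (0)
Last nonzero remainder: 4k**2+8k. Dividing through by 4 gives the monic gcd k**2+2k.

k**2+2k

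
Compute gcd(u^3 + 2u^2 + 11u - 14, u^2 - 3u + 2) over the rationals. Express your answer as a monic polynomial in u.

Repeated division with remainder:
  u^3 + 2u^2 + 11u - 14 = (u + 5)(u^2 - 3u + 2) + (24u - 24)
  u^2 - 3u + 2 = ((1/24)u - 1/12)(24u - 24) + (0)
Last nonzero remainder: 24u - 24. Dividing through by 24 gives the monic gcd u - 1.

u - 1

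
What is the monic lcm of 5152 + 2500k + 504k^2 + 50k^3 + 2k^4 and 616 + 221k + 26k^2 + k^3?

28336 + 16326k + 4022k^2 + 527k^3 + 36k^4 + k^5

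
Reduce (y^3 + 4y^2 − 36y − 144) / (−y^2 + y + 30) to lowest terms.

Apply the Euclidean algorithm:
  y^3 + 4y^2 − 36y − 144 = (−y − 5)(−y^2 + y + 30) + (−y + 6)
  −y^2 + y + 30 = (y + 5)(−y + 6) + (0)
Last nonzero remainder: −y + 6. Dividing through by −1 gives the monic gcd y − 6.
Cancel y − 6 from numerator and denominator to get the reduced form.

(−y^2 − 10y − 24)/(y + 5)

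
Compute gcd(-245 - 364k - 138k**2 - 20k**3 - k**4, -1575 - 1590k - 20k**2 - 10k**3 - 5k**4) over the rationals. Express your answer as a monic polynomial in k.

7 + 8k + k**2

Repeated division with remainder:
  -k**4 - 20k**3 - 138k**2 - 364k - 245 = (1/5)(-5k**4 - 10k**3 - 20k**2 - 1590k - 1575) + (-18k**3 - 134k**2 - 46k + 70)
  -5k**4 - 10k**3 - 20k**2 - 1590k - 1575 = ((5/18)k - 245/162)(-18k**3 - 134k**2 - 46k + 70) + (-(17000/81)k**2 - (136000/81)k - 119000/81)
  -18k**3 - 134k**2 - 46k + 70 = ((729/8500)k - 81/1700)(-(17000/81)k**2 - (136000/81)k - 119000/81) + (0)
Last nonzero remainder: -(17000/81)k**2 - (136000/81)k - 119000/81. Dividing through by -17000/81 gives the monic gcd k**2 + 8k + 7.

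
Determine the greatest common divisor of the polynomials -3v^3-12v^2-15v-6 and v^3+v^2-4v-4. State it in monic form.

v^2+3v+2

Repeated division with remainder:
  -3v^3-12v^2-15v-6 = (-3)(v^3+v^2-4v-4) + (-9v^2-27v-18)
  v^3+v^2-4v-4 = (-(1/9)v+2/9)(-9v^2-27v-18) + (0)
Last nonzero remainder: -9v^2-27v-18. Dividing through by -9 gives the monic gcd v^2+3v+2.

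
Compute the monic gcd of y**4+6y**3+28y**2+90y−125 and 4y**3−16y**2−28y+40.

y−1

By polynomial division,
  y**4+6y**3+28y**2+90y−125 = ((1/4)y+5/2)(4y**3−16y**2−28y+40) + (75y**2+150y−225)
  4y**3−16y**2−28y+40 = ((4/75)y−8/25)(75y**2+150y−225) + (32y−32)
  75y**2+150y−225 = ((75/32)y+225/32)(32y−32) + (0)
Last nonzero remainder: 32y−32. Dividing through by 32 gives the monic gcd y−1.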